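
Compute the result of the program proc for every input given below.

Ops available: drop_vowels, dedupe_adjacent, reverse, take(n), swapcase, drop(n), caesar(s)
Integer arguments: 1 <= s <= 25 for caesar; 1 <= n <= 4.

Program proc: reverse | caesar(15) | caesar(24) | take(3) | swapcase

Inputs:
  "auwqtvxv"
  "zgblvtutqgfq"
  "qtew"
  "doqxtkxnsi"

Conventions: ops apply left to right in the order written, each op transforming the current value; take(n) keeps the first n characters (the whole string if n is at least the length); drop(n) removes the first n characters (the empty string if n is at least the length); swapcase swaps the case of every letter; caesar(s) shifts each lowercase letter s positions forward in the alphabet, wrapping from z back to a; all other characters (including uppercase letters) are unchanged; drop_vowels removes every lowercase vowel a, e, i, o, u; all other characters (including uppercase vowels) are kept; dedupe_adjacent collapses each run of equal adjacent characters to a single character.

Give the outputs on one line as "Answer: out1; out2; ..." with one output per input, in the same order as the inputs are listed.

"IKI"; "DST"; "JRG"; "VFA"

Execution, op by op:
  "auwqtvxv" -> "vxvtqwua" -> "kmkifljp" -> "ikigdjhn" -> "iki" -> "IKI"
  "zgblvtutqgfq" -> "qfgqtutvlbgz" -> "fuvfijikaqvo" -> "dstdghgiyotm" -> "dst" -> "DST"
  "qtew" -> "wetq" -> "ltif" -> "jrgd" -> "jrg" -> "JRG"
  "doqxtkxnsi" -> "isnxktxqod" -> "xhcmzimfds" -> "vfakxgkdbq" -> "vfa" -> "VFA"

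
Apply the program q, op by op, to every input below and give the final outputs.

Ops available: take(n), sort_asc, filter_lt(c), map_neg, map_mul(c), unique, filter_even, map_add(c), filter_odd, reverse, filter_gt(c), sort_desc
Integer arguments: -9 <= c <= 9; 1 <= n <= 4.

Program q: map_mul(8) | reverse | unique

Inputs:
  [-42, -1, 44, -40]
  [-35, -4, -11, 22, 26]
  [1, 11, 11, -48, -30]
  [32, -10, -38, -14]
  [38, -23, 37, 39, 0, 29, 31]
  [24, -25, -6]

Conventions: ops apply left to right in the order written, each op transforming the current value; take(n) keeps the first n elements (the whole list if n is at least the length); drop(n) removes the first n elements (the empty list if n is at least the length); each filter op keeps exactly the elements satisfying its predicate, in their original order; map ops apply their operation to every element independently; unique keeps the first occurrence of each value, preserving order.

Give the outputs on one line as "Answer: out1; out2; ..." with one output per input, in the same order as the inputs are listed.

[-320, 352, -8, -336]; [208, 176, -88, -32, -280]; [-240, -384, 88, 8]; [-112, -304, -80, 256]; [248, 232, 0, 312, 296, -184, 304]; [-48, -200, 192]

Execution, op by op:
  [-42, -1, 44, -40] -> [-336, -8, 352, -320] -> [-320, 352, -8, -336] -> [-320, 352, -8, -336]
  [-35, -4, -11, 22, 26] -> [-280, -32, -88, 176, 208] -> [208, 176, -88, -32, -280] -> [208, 176, -88, -32, -280]
  [1, 11, 11, -48, -30] -> [8, 88, 88, -384, -240] -> [-240, -384, 88, 88, 8] -> [-240, -384, 88, 8]
  [32, -10, -38, -14] -> [256, -80, -304, -112] -> [-112, -304, -80, 256] -> [-112, -304, -80, 256]
  [38, -23, 37, 39, 0, 29, 31] -> [304, -184, 296, 312, 0, 232, 248] -> [248, 232, 0, 312, 296, -184, 304] -> [248, 232, 0, 312, 296, -184, 304]
  [24, -25, -6] -> [192, -200, -48] -> [-48, -200, 192] -> [-48, -200, 192]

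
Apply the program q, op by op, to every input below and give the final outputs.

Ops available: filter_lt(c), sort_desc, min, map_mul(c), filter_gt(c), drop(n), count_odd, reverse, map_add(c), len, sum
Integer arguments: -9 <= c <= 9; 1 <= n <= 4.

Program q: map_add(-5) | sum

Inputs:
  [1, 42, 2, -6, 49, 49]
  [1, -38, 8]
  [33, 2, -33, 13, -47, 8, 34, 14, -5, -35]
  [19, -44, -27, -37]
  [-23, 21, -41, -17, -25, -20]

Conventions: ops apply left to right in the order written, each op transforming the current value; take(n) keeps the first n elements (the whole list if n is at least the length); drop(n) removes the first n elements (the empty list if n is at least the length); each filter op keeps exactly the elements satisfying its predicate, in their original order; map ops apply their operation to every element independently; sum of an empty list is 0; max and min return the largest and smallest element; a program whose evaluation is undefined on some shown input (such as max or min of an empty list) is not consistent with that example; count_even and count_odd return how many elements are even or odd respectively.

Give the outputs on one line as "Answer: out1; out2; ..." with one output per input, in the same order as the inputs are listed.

Execution, op by op:
  [1, 42, 2, -6, 49, 49] -> [-4, 37, -3, -11, 44, 44] -> 107
  [1, -38, 8] -> [-4, -43, 3] -> -44
  [33, 2, -33, 13, -47, 8, 34, 14, -5, -35] -> [28, -3, -38, 8, -52, 3, 29, 9, -10, -40] -> -66
  [19, -44, -27, -37] -> [14, -49, -32, -42] -> -109
  [-23, 21, -41, -17, -25, -20] -> [-28, 16, -46, -22, -30, -25] -> -135

107; -44; -66; -109; -135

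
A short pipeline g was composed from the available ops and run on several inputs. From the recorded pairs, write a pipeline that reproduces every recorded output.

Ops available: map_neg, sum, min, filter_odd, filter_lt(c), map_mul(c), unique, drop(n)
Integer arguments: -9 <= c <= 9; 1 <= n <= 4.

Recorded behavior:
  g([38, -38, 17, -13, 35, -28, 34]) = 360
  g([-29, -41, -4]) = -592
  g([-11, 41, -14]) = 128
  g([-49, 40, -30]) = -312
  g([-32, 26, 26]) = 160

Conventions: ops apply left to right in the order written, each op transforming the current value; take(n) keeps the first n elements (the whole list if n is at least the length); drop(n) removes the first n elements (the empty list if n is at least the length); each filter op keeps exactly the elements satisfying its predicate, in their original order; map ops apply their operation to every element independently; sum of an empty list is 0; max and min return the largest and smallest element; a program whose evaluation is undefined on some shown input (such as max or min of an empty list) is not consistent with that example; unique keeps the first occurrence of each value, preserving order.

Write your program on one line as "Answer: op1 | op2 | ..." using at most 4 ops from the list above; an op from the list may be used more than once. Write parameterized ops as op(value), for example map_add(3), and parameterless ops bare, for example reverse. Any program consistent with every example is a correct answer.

map_neg | map_mul(-8) | sum

Check, running the answer program on each example:
  [38, -38, 17, -13, 35, -28, 34] -> [-38, 38, -17, 13, -35, 28, -34] -> [304, -304, 136, -104, 280, -224, 272] -> 360
  [-29, -41, -4] -> [29, 41, 4] -> [-232, -328, -32] -> -592
  [-11, 41, -14] -> [11, -41, 14] -> [-88, 328, -112] -> 128
  [-49, 40, -30] -> [49, -40, 30] -> [-392, 320, -240] -> -312
  [-32, 26, 26] -> [32, -26, -26] -> [-256, 208, 208] -> 160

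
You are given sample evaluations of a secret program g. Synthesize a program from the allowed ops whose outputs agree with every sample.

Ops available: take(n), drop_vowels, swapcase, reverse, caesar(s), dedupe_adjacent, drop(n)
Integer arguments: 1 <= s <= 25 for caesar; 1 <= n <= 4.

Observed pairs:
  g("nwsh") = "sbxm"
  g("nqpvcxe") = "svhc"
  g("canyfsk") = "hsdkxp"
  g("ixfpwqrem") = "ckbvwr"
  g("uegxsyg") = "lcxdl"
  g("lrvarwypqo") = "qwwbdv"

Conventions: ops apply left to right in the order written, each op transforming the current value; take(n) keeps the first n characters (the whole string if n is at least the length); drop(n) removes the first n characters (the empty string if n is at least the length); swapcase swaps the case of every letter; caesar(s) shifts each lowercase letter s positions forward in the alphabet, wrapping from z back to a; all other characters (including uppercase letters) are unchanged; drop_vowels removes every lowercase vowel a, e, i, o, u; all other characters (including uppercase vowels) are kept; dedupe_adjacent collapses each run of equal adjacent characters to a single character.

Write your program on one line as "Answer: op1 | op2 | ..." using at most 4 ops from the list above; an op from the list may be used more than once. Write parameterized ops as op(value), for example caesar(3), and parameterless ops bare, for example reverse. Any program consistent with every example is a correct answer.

drop_vowels | caesar(5) | drop_vowels

Check, running the answer program on each example:
  "nwsh" -> "nwsh" -> "sbxm" -> "sbxm"
  "nqpvcxe" -> "nqpvcx" -> "svuahc" -> "svhc"
  "canyfsk" -> "cnyfsk" -> "hsdkxp" -> "hsdkxp"
  "ixfpwqrem" -> "xfpwqrm" -> "ckubvwr" -> "ckbvwr"
  "uegxsyg" -> "gxsyg" -> "lcxdl" -> "lcxdl"
  "lrvarwypqo" -> "lrvrwypq" -> "qwawbduv" -> "qwwbdv"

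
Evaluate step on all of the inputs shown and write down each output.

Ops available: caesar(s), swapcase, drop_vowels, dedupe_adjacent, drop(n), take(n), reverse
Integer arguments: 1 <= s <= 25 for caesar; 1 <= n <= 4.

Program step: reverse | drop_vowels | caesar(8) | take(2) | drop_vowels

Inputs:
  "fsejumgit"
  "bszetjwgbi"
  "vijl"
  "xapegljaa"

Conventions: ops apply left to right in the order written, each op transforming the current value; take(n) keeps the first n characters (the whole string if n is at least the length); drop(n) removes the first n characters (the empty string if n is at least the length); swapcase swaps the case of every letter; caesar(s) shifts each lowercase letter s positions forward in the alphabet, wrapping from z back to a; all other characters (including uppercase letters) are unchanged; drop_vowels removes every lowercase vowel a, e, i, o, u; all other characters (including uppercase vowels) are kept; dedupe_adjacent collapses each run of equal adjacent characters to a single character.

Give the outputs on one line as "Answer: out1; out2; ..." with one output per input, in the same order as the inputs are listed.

"b"; "j"; "tr"; "rt"

Execution, op by op:
  "fsejumgit" -> "tigmujesf" -> "tgmjsf" -> "bouran" -> "bo" -> "b"
  "bszetjwgbi" -> "ibgwjtezsb" -> "bgwjtzsb" -> "joerbhaj" -> "jo" -> "j"
  "vijl" -> "ljiv" -> "ljv" -> "trd" -> "tr" -> "tr"
  "xapegljaa" -> "aajlgepax" -> "jlgpx" -> "rtoxf" -> "rt" -> "rt"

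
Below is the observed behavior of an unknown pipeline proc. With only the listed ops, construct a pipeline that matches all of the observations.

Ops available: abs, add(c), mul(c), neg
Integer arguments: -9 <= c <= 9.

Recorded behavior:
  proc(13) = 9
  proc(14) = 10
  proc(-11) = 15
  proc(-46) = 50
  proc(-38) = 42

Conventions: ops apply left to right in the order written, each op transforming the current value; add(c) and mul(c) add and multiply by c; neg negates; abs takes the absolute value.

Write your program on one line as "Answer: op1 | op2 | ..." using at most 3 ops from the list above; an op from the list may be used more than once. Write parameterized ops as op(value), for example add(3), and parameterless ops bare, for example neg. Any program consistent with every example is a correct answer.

add(-4) | abs

Check, running the answer program on each example:
  13 -> 9 -> 9
  14 -> 10 -> 10
  -11 -> -15 -> 15
  -46 -> -50 -> 50
  -38 -> -42 -> 42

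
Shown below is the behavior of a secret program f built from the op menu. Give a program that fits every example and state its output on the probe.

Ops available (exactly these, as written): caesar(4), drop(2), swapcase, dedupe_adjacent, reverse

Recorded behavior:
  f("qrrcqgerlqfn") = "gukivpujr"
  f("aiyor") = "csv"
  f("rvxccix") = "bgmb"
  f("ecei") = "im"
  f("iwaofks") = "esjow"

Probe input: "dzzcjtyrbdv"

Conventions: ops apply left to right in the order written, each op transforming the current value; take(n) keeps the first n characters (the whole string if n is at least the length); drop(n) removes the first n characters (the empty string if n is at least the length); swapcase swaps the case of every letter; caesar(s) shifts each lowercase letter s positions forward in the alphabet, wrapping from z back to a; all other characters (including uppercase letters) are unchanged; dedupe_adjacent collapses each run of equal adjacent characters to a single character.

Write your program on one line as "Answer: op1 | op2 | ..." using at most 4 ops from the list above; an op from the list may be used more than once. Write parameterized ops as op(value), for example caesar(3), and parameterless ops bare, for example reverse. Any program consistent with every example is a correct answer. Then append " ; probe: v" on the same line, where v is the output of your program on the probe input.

caesar(4) | dedupe_adjacent | drop(2) ; probe: "gnxcvfhz"

Check, running the answer program on each example:
  "qrrcqgerlqfn" -> "uvvgukivpujr" -> "uvgukivpujr" -> "gukivpujr"
  "aiyor" -> "emcsv" -> "emcsv" -> "csv"
  "rvxccix" -> "vzbggmb" -> "vzbgmb" -> "bgmb"
  "ecei" -> "igim" -> "igim" -> "im"
  "iwaofks" -> "maesjow" -> "maesjow" -> "esjow"
  probe: "dzzcjtyrbdv" -> "hddgnxcvfhz" -> "hdgnxcvfhz" -> "gnxcvfhz"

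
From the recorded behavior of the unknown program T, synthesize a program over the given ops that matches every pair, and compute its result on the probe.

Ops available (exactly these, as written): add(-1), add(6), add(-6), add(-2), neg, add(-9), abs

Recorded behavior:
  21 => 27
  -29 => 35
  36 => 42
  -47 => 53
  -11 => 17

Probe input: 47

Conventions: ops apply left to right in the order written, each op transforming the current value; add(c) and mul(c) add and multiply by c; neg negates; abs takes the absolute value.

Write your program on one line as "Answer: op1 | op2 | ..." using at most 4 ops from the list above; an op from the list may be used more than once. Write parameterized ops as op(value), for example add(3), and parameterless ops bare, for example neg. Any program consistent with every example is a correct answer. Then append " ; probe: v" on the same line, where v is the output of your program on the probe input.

neg | abs | add(6) ; probe: 53

Check, running the answer program on each example:
  21 -> -21 -> 21 -> 27
  -29 -> 29 -> 29 -> 35
  36 -> -36 -> 36 -> 42
  -47 -> 47 -> 47 -> 53
  -11 -> 11 -> 11 -> 17
  probe: 47 -> -47 -> 47 -> 53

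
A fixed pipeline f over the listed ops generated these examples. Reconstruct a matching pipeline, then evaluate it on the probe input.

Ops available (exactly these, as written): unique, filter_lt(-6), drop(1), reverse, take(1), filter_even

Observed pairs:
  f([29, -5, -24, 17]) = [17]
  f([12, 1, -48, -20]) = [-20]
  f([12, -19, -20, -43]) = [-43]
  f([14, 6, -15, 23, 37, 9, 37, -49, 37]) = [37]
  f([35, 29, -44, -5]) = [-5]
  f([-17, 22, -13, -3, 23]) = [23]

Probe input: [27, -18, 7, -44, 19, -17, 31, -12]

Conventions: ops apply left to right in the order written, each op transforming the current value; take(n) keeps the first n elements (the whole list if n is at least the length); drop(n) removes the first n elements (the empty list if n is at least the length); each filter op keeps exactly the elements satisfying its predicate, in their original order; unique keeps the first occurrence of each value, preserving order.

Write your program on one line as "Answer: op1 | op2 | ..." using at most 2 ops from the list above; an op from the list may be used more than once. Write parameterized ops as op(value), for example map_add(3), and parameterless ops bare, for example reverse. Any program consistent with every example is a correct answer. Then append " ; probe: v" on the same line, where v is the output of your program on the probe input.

reverse | take(1) ; probe: [-12]

Check, running the answer program on each example:
  [29, -5, -24, 17] -> [17, -24, -5, 29] -> [17]
  [12, 1, -48, -20] -> [-20, -48, 1, 12] -> [-20]
  [12, -19, -20, -43] -> [-43, -20, -19, 12] -> [-43]
  [14, 6, -15, 23, 37, 9, 37, -49, 37] -> [37, -49, 37, 9, 37, 23, -15, 6, 14] -> [37]
  [35, 29, -44, -5] -> [-5, -44, 29, 35] -> [-5]
  [-17, 22, -13, -3, 23] -> [23, -3, -13, 22, -17] -> [23]
  probe: [27, -18, 7, -44, 19, -17, 31, -12] -> [-12, 31, -17, 19, -44, 7, -18, 27] -> [-12]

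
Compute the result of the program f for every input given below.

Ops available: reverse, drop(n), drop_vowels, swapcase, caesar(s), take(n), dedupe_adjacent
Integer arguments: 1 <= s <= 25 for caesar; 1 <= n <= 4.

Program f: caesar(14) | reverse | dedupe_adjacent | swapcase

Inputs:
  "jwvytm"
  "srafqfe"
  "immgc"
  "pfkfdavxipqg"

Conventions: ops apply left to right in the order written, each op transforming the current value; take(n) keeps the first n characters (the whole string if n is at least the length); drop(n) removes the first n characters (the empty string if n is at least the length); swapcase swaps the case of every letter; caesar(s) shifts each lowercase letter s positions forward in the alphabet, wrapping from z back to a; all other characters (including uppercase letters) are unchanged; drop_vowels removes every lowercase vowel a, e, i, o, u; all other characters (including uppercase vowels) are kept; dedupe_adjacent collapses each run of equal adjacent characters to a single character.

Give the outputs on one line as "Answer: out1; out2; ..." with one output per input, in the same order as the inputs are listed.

"AHMJKX"; "STETOFG"; "QUAW"; "UEDWLJORTYTD"

Execution, op by op:
  "jwvytm" -> "xkjmha" -> "ahmjkx" -> "ahmjkx" -> "AHMJKX"
  "srafqfe" -> "gfotets" -> "stetofg" -> "stetofg" -> "STETOFG"
  "immgc" -> "waauq" -> "quaaw" -> "quaw" -> "QUAW"
  "pfkfdavxipqg" -> "dtytrojlwdeu" -> "uedwljortytd" -> "uedwljortytd" -> "UEDWLJORTYTD"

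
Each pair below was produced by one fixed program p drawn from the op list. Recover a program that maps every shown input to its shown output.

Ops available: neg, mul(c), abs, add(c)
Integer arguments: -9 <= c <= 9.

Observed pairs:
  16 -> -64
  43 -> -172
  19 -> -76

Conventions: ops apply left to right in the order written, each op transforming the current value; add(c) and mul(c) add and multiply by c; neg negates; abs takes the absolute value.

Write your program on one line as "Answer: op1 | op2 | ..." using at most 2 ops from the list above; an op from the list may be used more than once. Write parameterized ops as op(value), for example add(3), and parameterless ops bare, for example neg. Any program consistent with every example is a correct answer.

mul(4) | neg

Check, running the answer program on each example:
  16 -> 64 -> -64
  43 -> 172 -> -172
  19 -> 76 -> -76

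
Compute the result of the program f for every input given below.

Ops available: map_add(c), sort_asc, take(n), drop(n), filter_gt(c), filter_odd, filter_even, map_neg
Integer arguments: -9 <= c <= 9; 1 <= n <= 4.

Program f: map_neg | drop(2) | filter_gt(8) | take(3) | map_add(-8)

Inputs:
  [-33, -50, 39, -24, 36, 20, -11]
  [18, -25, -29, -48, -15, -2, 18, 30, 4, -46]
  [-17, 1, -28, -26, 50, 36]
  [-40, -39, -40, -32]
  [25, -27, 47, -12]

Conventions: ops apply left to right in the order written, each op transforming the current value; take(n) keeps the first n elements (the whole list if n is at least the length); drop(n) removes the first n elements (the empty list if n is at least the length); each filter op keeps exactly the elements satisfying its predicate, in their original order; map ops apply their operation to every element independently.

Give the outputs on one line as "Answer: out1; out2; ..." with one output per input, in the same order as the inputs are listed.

[16, 3]; [21, 40, 7]; [20, 18]; [32, 24]; [4]

Execution, op by op:
  [-33, -50, 39, -24, 36, 20, -11] -> [33, 50, -39, 24, -36, -20, 11] -> [-39, 24, -36, -20, 11] -> [24, 11] -> [24, 11] -> [16, 3]
  [18, -25, -29, -48, -15, -2, 18, 30, 4, -46] -> [-18, 25, 29, 48, 15, 2, -18, -30, -4, 46] -> [29, 48, 15, 2, -18, -30, -4, 46] -> [29, 48, 15, 46] -> [29, 48, 15] -> [21, 40, 7]
  [-17, 1, -28, -26, 50, 36] -> [17, -1, 28, 26, -50, -36] -> [28, 26, -50, -36] -> [28, 26] -> [28, 26] -> [20, 18]
  [-40, -39, -40, -32] -> [40, 39, 40, 32] -> [40, 32] -> [40, 32] -> [40, 32] -> [32, 24]
  [25, -27, 47, -12] -> [-25, 27, -47, 12] -> [-47, 12] -> [12] -> [12] -> [4]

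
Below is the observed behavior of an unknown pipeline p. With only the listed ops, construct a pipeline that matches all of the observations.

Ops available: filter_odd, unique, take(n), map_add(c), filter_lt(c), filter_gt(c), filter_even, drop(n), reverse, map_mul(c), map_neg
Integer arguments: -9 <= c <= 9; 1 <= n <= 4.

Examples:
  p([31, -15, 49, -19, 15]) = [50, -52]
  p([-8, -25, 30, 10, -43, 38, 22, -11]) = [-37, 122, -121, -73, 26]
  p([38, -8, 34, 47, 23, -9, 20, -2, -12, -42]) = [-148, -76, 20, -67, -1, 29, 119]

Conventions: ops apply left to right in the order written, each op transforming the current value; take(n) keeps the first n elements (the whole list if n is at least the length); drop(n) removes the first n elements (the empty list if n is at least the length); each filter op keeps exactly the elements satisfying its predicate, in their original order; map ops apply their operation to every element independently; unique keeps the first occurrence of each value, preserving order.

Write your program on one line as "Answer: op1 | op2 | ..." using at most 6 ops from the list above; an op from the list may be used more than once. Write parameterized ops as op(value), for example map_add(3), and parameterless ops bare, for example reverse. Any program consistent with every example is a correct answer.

reverse | map_mul(3) | map_add(7) | map_neg | reverse | drop(3)

Check, running the answer program on each example:
  [31, -15, 49, -19, 15] -> [15, -19, 49, -15, 31] -> [45, -57, 147, -45, 93] -> [52, -50, 154, -38, 100] -> [-52, 50, -154, 38, -100] -> [-100, 38, -154, 50, -52] -> [50, -52]
  [-8, -25, 30, 10, -43, 38, 22, -11] -> [-11, 22, 38, -43, 10, 30, -25, -8] -> [-33, 66, 114, -129, 30, 90, -75, -24] -> [-26, 73, 121, -122, 37, 97, -68, -17] -> [26, -73, -121, 122, -37, -97, 68, 17] -> [17, 68, -97, -37, 122, -121, -73, 26] -> [-37, 122, -121, -73, 26]
  [38, -8, 34, 47, 23, -9, 20, -2, -12, -42] -> [-42, -12, -2, 20, -9, 23, 47, 34, -8, 38] -> [-126, -36, -6, 60, -27, 69, 141, 102, -24, 114] -> [-119, -29, 1, 67, -20, 76, 148, 109, -17, 121] -> [119, 29, -1, -67, 20, -76, -148, -109, 17, -121] -> [-121, 17, -109, -148, -76, 20, -67, -1, 29, 119] -> [-148, -76, 20, -67, -1, 29, 119]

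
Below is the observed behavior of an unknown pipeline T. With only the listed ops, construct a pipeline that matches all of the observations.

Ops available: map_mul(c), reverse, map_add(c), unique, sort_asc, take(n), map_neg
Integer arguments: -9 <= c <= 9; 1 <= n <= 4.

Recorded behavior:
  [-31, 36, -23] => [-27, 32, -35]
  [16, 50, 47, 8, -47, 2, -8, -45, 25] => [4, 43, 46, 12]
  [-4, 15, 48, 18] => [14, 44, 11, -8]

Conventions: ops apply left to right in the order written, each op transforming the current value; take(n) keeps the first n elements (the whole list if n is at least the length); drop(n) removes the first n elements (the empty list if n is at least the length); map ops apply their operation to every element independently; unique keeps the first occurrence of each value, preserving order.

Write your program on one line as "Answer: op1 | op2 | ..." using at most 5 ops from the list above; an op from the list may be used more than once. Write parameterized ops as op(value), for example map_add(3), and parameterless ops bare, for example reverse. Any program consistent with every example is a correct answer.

take(4) | map_add(-5) | reverse | map_add(2) | map_add(-1)

Check, running the answer program on each example:
  [-31, 36, -23] -> [-31, 36, -23] -> [-36, 31, -28] -> [-28, 31, -36] -> [-26, 33, -34] -> [-27, 32, -35]
  [16, 50, 47, 8, -47, 2, -8, -45, 25] -> [16, 50, 47, 8] -> [11, 45, 42, 3] -> [3, 42, 45, 11] -> [5, 44, 47, 13] -> [4, 43, 46, 12]
  [-4, 15, 48, 18] -> [-4, 15, 48, 18] -> [-9, 10, 43, 13] -> [13, 43, 10, -9] -> [15, 45, 12, -7] -> [14, 44, 11, -8]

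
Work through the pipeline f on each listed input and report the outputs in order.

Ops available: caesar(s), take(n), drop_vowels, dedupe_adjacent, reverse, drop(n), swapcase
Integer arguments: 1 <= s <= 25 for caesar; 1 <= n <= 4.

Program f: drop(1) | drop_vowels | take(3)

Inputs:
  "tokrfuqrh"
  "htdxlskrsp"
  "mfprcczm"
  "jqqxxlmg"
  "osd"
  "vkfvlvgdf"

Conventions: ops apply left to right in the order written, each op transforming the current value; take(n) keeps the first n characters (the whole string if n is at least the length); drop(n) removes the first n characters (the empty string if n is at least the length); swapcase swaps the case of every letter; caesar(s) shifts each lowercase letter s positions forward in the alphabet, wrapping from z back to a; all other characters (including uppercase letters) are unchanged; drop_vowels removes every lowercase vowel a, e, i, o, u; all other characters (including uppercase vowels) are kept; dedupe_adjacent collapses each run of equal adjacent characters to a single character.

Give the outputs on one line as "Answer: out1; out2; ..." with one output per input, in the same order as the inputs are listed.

"krf"; "tdx"; "fpr"; "qqx"; "sd"; "kfv"

Execution, op by op:
  "tokrfuqrh" -> "okrfuqrh" -> "krfqrh" -> "krf"
  "htdxlskrsp" -> "tdxlskrsp" -> "tdxlskrsp" -> "tdx"
  "mfprcczm" -> "fprcczm" -> "fprcczm" -> "fpr"
  "jqqxxlmg" -> "qqxxlmg" -> "qqxxlmg" -> "qqx"
  "osd" -> "sd" -> "sd" -> "sd"
  "vkfvlvgdf" -> "kfvlvgdf" -> "kfvlvgdf" -> "kfv"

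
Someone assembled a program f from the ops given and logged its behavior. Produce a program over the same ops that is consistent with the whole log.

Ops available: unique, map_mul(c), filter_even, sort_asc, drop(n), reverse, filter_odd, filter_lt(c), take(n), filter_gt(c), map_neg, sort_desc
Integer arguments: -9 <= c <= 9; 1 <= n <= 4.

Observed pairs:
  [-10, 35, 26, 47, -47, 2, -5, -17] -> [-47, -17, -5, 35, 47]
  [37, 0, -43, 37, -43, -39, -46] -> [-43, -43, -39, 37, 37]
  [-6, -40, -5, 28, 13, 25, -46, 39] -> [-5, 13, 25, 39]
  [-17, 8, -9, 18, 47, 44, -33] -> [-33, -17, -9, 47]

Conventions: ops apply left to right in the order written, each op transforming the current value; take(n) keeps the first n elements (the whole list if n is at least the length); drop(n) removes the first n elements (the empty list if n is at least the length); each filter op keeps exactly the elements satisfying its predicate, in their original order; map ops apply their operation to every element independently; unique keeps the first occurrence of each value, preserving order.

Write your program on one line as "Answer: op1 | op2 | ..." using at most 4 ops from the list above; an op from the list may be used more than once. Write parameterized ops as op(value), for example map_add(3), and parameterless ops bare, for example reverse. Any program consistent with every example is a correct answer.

filter_odd | sort_desc | reverse

Check, running the answer program on each example:
  [-10, 35, 26, 47, -47, 2, -5, -17] -> [35, 47, -47, -5, -17] -> [47, 35, -5, -17, -47] -> [-47, -17, -5, 35, 47]
  [37, 0, -43, 37, -43, -39, -46] -> [37, -43, 37, -43, -39] -> [37, 37, -39, -43, -43] -> [-43, -43, -39, 37, 37]
  [-6, -40, -5, 28, 13, 25, -46, 39] -> [-5, 13, 25, 39] -> [39, 25, 13, -5] -> [-5, 13, 25, 39]
  [-17, 8, -9, 18, 47, 44, -33] -> [-17, -9, 47, -33] -> [47, -9, -17, -33] -> [-33, -17, -9, 47]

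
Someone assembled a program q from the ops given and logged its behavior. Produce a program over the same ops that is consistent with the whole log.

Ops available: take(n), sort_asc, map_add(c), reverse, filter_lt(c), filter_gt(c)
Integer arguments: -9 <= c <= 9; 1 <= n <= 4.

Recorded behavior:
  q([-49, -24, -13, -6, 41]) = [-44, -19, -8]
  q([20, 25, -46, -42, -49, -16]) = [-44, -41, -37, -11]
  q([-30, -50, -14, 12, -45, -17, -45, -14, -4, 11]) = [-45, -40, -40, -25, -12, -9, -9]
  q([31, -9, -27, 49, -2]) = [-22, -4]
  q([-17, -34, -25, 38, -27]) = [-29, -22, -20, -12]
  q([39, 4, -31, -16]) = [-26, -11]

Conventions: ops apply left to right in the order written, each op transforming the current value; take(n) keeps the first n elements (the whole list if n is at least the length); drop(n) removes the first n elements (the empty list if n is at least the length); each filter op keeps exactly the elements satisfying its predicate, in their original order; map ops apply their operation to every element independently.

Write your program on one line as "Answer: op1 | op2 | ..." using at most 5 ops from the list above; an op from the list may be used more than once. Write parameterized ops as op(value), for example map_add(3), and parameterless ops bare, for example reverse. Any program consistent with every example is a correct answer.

reverse | map_add(5) | reverse | sort_asc | filter_lt(-2)

Check, running the answer program on each example:
  [-49, -24, -13, -6, 41] -> [41, -6, -13, -24, -49] -> [46, -1, -8, -19, -44] -> [-44, -19, -8, -1, 46] -> [-44, -19, -8, -1, 46] -> [-44, -19, -8]
  [20, 25, -46, -42, -49, -16] -> [-16, -49, -42, -46, 25, 20] -> [-11, -44, -37, -41, 30, 25] -> [25, 30, -41, -37, -44, -11] -> [-44, -41, -37, -11, 25, 30] -> [-44, -41, -37, -11]
  [-30, -50, -14, 12, -45, -17, -45, -14, -4, 11] -> [11, -4, -14, -45, -17, -45, 12, -14, -50, -30] -> [16, 1, -9, -40, -12, -40, 17, -9, -45, -25] -> [-25, -45, -9, 17, -40, -12, -40, -9, 1, 16] -> [-45, -40, -40, -25, -12, -9, -9, 1, 16, 17] -> [-45, -40, -40, -25, -12, -9, -9]
  [31, -9, -27, 49, -2] -> [-2, 49, -27, -9, 31] -> [3, 54, -22, -4, 36] -> [36, -4, -22, 54, 3] -> [-22, -4, 3, 36, 54] -> [-22, -4]
  [-17, -34, -25, 38, -27] -> [-27, 38, -25, -34, -17] -> [-22, 43, -20, -29, -12] -> [-12, -29, -20, 43, -22] -> [-29, -22, -20, -12, 43] -> [-29, -22, -20, -12]
  [39, 4, -31, -16] -> [-16, -31, 4, 39] -> [-11, -26, 9, 44] -> [44, 9, -26, -11] -> [-26, -11, 9, 44] -> [-26, -11]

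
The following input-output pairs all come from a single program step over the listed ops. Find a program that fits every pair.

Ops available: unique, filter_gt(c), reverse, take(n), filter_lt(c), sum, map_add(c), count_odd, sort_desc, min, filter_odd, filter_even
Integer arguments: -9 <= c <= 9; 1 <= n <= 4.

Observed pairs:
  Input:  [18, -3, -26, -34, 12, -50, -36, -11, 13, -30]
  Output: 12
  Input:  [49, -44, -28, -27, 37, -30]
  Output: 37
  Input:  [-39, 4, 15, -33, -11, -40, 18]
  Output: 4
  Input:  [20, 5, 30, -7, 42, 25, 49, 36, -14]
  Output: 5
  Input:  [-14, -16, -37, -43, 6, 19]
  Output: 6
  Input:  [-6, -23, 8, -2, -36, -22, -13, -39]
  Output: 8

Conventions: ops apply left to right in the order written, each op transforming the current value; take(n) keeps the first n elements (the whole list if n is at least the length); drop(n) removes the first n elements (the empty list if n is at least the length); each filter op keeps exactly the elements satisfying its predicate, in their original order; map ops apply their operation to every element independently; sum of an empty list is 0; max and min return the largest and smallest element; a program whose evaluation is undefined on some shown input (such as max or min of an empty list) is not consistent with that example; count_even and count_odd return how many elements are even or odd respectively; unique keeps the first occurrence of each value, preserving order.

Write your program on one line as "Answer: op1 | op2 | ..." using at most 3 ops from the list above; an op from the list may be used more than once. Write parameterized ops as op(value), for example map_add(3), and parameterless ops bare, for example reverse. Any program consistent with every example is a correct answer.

filter_gt(1) | sort_desc | min

Check, running the answer program on each example:
  [18, -3, -26, -34, 12, -50, -36, -11, 13, -30] -> [18, 12, 13] -> [18, 13, 12] -> 12
  [49, -44, -28, -27, 37, -30] -> [49, 37] -> [49, 37] -> 37
  [-39, 4, 15, -33, -11, -40, 18] -> [4, 15, 18] -> [18, 15, 4] -> 4
  [20, 5, 30, -7, 42, 25, 49, 36, -14] -> [20, 5, 30, 42, 25, 49, 36] -> [49, 42, 36, 30, 25, 20, 5] -> 5
  [-14, -16, -37, -43, 6, 19] -> [6, 19] -> [19, 6] -> 6
  [-6, -23, 8, -2, -36, -22, -13, -39] -> [8] -> [8] -> 8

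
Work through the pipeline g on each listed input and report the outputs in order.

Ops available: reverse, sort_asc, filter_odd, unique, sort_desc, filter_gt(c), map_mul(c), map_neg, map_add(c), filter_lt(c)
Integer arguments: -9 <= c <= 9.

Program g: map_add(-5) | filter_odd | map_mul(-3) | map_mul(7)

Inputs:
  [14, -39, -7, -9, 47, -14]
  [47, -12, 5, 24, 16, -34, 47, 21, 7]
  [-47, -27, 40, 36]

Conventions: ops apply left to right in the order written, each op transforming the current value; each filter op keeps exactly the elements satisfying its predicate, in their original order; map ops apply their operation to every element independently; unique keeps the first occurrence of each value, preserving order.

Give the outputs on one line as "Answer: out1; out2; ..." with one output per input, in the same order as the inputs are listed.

[-189, 399]; [357, -399, -231, 819]; [-735, -651]

Execution, op by op:
  [14, -39, -7, -9, 47, -14] -> [9, -44, -12, -14, 42, -19] -> [9, -19] -> [-27, 57] -> [-189, 399]
  [47, -12, 5, 24, 16, -34, 47, 21, 7] -> [42, -17, 0, 19, 11, -39, 42, 16, 2] -> [-17, 19, 11, -39] -> [51, -57, -33, 117] -> [357, -399, -231, 819]
  [-47, -27, 40, 36] -> [-52, -32, 35, 31] -> [35, 31] -> [-105, -93] -> [-735, -651]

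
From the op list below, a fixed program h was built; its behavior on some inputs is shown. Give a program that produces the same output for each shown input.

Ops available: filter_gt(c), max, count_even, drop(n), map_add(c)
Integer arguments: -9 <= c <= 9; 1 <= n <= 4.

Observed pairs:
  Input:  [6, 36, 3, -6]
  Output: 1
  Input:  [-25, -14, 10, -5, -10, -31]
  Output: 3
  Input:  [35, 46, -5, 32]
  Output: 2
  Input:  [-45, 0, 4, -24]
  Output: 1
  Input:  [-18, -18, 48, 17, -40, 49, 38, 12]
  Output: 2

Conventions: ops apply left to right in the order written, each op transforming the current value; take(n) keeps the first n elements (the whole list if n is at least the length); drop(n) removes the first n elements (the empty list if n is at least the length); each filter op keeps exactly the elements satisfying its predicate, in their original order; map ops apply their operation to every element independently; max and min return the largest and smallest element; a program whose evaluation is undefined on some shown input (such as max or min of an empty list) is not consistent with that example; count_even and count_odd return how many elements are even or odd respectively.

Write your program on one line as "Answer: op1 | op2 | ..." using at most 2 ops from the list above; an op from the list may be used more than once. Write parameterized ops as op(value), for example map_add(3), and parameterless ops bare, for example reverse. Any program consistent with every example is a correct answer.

map_add(9) | count_even

Check, running the answer program on each example:
  [6, 36, 3, -6] -> [15, 45, 12, 3] -> 1
  [-25, -14, 10, -5, -10, -31] -> [-16, -5, 19, 4, -1, -22] -> 3
  [35, 46, -5, 32] -> [44, 55, 4, 41] -> 2
  [-45, 0, 4, -24] -> [-36, 9, 13, -15] -> 1
  [-18, -18, 48, 17, -40, 49, 38, 12] -> [-9, -9, 57, 26, -31, 58, 47, 21] -> 2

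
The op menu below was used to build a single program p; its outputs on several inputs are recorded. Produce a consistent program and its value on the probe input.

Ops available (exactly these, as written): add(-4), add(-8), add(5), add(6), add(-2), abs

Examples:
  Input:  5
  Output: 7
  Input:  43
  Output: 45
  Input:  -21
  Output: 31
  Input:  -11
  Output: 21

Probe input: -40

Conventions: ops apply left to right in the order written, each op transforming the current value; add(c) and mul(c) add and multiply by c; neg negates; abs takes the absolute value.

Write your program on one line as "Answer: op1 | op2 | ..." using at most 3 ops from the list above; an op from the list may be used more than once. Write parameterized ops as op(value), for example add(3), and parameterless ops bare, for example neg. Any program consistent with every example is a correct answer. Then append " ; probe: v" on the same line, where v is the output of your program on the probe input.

add(-4) | abs | add(6) ; probe: 50

Check, running the answer program on each example:
  5 -> 1 -> 1 -> 7
  43 -> 39 -> 39 -> 45
  -21 -> -25 -> 25 -> 31
  -11 -> -15 -> 15 -> 21
  probe: -40 -> -44 -> 44 -> 50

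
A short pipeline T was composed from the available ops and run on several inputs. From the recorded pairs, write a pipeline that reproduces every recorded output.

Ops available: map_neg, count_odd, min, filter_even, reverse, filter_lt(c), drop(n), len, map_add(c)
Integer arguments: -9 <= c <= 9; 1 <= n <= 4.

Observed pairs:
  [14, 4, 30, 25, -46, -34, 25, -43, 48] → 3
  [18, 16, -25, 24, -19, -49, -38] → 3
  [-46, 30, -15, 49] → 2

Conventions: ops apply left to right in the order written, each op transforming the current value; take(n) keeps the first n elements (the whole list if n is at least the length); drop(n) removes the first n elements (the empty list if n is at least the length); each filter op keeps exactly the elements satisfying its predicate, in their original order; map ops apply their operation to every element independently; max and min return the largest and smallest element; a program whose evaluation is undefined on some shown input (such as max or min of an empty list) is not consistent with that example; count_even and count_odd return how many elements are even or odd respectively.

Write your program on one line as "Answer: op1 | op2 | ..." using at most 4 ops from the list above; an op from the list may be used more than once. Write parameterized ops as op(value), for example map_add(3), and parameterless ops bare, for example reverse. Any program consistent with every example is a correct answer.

reverse | map_add(9) | filter_even | len

Check, running the answer program on each example:
  [14, 4, 30, 25, -46, -34, 25, -43, 48] -> [48, -43, 25, -34, -46, 25, 30, 4, 14] -> [57, -34, 34, -25, -37, 34, 39, 13, 23] -> [-34, 34, 34] -> 3
  [18, 16, -25, 24, -19, -49, -38] -> [-38, -49, -19, 24, -25, 16, 18] -> [-29, -40, -10, 33, -16, 25, 27] -> [-40, -10, -16] -> 3
  [-46, 30, -15, 49] -> [49, -15, 30, -46] -> [58, -6, 39, -37] -> [58, -6] -> 2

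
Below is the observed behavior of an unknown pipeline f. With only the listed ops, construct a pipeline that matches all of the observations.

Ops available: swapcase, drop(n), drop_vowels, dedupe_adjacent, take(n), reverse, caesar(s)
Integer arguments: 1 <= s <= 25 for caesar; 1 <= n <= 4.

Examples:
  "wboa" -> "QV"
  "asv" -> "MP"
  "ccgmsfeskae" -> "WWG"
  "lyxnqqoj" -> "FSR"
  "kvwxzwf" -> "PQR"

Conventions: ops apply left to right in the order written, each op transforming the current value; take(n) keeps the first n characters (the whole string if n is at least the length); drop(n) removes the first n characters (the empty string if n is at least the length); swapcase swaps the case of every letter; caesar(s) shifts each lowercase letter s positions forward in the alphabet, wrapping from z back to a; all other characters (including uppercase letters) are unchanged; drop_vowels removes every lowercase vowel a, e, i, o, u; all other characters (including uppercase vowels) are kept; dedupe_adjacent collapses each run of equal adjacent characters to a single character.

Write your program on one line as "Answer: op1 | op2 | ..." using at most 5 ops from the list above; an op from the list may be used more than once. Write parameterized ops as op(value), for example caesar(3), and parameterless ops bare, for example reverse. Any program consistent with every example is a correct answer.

caesar(20) | drop_vowels | swapcase | take(3)

Check, running the answer program on each example:
  "wboa" -> "qviu" -> "qv" -> "QV" -> "QV"
  "asv" -> "ump" -> "mp" -> "MP" -> "MP"
  "ccgmsfeskae" -> "wwagmzymeuy" -> "wwgmzymy" -> "WWGMZYMY" -> "WWG"
  "lyxnqqoj" -> "fsrhkkid" -> "fsrhkkd" -> "FSRHKKD" -> "FSR"
  "kvwxzwf" -> "epqrtqz" -> "pqrtqz" -> "PQRTQZ" -> "PQR"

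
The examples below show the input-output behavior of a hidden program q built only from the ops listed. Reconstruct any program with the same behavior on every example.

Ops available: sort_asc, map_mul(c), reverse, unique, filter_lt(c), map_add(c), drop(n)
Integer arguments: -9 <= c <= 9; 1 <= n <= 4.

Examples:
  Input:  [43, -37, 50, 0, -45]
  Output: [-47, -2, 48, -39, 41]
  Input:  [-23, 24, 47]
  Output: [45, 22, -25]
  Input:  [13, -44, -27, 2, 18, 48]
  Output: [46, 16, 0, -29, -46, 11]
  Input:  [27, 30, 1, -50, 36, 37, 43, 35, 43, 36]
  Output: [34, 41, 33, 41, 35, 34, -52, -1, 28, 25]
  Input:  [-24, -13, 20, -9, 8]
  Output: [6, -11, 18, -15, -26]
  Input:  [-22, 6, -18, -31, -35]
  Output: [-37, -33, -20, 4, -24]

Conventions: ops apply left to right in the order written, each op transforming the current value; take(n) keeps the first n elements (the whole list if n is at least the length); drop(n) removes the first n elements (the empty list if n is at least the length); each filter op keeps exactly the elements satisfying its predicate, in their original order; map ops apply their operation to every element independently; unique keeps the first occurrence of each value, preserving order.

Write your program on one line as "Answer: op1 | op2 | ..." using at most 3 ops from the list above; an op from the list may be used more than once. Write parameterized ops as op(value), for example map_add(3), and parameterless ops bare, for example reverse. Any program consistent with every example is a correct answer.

map_add(-2) | reverse

Check, running the answer program on each example:
  [43, -37, 50, 0, -45] -> [41, -39, 48, -2, -47] -> [-47, -2, 48, -39, 41]
  [-23, 24, 47] -> [-25, 22, 45] -> [45, 22, -25]
  [13, -44, -27, 2, 18, 48] -> [11, -46, -29, 0, 16, 46] -> [46, 16, 0, -29, -46, 11]
  [27, 30, 1, -50, 36, 37, 43, 35, 43, 36] -> [25, 28, -1, -52, 34, 35, 41, 33, 41, 34] -> [34, 41, 33, 41, 35, 34, -52, -1, 28, 25]
  [-24, -13, 20, -9, 8] -> [-26, -15, 18, -11, 6] -> [6, -11, 18, -15, -26]
  [-22, 6, -18, -31, -35] -> [-24, 4, -20, -33, -37] -> [-37, -33, -20, 4, -24]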